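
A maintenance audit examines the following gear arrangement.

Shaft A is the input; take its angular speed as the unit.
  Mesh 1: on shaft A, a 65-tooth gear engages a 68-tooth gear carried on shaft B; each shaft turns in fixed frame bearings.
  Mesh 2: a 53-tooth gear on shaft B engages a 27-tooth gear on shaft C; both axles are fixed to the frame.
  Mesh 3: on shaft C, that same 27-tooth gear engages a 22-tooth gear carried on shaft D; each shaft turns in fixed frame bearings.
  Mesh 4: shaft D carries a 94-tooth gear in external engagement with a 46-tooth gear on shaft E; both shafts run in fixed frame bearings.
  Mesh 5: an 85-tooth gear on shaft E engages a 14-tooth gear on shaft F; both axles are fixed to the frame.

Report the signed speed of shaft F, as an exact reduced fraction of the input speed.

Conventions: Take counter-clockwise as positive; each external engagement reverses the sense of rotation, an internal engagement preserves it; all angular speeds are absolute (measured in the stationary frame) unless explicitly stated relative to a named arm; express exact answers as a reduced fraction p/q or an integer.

-809575/28336

5-mesh fixed-axis compound train (all bearings frame-fixed)
mesh 1 [65T→68T]: |ω|/ω_in = 1×65/68 = 65/68, sense flips to −
mesh 2 [53T→27T]: |ω|/ω_in = (65/68)×53/27 = 3445/1836, sense flips to +
mesh 3 [27T→22T]: |ω|/ω_in = (3445/1836)×27/22 = 3445/1496, sense flips to −
mesh 4 [94T→46T]: |ω|/ω_in = (3445/1496)×94/46 = 161915/34408, sense flips to +
mesh 5 [85T→14T]: |ω|/ω_in = (161915/34408)×85/14 = 809575/28336, sense flips to −
signed output speed (× input speed) = -809575/28336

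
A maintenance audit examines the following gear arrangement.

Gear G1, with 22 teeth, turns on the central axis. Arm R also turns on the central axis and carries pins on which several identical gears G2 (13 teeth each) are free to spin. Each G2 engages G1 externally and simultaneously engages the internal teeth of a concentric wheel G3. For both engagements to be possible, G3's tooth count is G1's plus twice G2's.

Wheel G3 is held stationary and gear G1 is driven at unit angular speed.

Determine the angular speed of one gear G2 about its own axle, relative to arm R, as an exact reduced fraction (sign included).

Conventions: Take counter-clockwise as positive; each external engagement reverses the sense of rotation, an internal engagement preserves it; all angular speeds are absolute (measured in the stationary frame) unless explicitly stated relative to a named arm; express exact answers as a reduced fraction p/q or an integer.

-528/455

recognized (axles ride arm R): planetary set, 22/13/48 teeth
ring teeth: 22 + 2·13 = 48
22(ω_sun−ω_arm) = −48(ω_ring−ω_arm),  ω_ring = 0, ω_sun = 1
22(1−ω_arm) = −48(0−ω_arm)  ⇒  70·ω_arm = 22  ⇒  ω_arm = 11/35
sun–planet mesh: 22·(1−11/35) = −13·(ω_p−ω_arm)  ⇒  ω_p−ω_arm = -528/455
exact speed ratio = -528/455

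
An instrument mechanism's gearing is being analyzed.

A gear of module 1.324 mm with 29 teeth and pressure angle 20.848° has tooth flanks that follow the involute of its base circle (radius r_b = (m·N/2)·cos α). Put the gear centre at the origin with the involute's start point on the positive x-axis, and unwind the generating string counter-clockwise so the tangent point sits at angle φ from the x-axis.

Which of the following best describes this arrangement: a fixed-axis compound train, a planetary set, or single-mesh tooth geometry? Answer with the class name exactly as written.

recognized (one wheel, involute flank): single-mesh tooth geometry, m = 1.324, N = 29
classification: single-mesh tooth geometry

single-mesh tooth geometry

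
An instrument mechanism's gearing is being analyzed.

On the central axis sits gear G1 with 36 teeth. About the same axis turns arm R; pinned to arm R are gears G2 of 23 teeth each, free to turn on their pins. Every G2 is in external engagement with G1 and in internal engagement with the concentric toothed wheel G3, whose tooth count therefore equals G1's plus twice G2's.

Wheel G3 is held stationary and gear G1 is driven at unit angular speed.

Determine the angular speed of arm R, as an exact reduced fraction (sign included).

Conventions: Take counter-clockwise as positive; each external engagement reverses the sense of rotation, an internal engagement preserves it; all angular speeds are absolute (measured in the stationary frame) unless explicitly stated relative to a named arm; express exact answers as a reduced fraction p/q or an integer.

18/59

recognized (axles ride arm R): planetary set, 36/23/82 teeth
ring teeth: 36 + 2·23 = 82
36(ω_sun−ω_arm) = −82(ω_ring−ω_arm),  ω_ring = 0, ω_sun = 1
36(1−ω_arm) = −82(0−ω_arm)  ⇒  118·ω_arm = 36  ⇒  ω_arm = 18/59
exact speed ratio = 18/59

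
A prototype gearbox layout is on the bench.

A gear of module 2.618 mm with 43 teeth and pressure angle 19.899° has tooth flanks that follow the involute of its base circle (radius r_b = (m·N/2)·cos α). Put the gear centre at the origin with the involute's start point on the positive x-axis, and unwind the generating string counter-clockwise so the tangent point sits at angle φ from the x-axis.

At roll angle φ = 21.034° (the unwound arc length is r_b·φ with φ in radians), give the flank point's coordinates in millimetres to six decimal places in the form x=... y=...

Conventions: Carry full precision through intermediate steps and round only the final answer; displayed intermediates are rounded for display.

topology: single-mesh involute geometry — m = 2.618, N = 43
pitch radius r_p = m·N/2 = 2.618·43/2 = 56.287000
base radius r_b = r_p·cos α = 56.287000·cos 19.899° = 52.926332
roll angle φ = 21.034° = 0.36711255 rad
x = r_b·(cos φ + φ·sin φ) = 56.373548
y = r_b·(sin φ − φ·cos φ) = 0.861160

x=56.373548 y=0.861160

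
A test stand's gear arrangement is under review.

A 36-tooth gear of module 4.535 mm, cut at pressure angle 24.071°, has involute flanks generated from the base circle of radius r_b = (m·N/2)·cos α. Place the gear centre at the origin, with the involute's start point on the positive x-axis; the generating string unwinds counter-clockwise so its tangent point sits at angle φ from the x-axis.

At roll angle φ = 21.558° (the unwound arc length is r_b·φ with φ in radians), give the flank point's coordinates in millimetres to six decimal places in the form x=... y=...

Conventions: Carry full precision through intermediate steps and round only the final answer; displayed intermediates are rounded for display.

topology: single-mesh involute geometry — m = 4.535, N = 36
pitch radius r_p = m·N/2 = 4.535·36/2 = 81.630000
base radius r_b = r_p·cos α = 81.630000·cos 24.071° = 74.531515
roll angle φ = 21.558° = 0.37625808 rad
x = r_b·(cos φ + φ·sin φ) = 79.621976
y = r_b·(sin φ − φ·cos φ) = 1.304714

x=79.621976 y=1.304714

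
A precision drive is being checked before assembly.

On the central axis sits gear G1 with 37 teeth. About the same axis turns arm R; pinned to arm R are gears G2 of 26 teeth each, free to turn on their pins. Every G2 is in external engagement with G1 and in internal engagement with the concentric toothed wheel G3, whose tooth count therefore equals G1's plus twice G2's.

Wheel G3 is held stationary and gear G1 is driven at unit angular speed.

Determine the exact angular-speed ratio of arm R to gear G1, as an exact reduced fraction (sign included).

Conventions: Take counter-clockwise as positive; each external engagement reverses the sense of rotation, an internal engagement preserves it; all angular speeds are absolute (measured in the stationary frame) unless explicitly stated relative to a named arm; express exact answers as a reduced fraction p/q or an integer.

37/126

topology: planetary set — G1 37T / G2 26T / G3 89T, arm = carrier (Willis)
ring teeth: 37 + 2·26 = 89
37(ω_sun−ω_arm) = −89(ω_ring−ω_arm),  ω_ring = 0, ω_sun = 1
37(1−ω_arm) = −89(0−ω_arm)  ⇒  126·ω_arm = 37  ⇒  ω_arm = 37/126
ω_out/ω_in = 37/126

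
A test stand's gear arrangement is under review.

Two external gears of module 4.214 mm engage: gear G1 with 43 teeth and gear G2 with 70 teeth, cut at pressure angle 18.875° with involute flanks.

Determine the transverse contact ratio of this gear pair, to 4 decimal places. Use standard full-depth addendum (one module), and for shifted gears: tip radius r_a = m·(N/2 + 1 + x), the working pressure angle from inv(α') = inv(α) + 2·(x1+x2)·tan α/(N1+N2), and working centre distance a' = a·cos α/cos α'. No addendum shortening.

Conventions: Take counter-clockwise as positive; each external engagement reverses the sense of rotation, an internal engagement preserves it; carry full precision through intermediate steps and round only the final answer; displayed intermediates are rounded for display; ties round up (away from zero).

1.8324

recognized (one external pair, fixed centres): single-mesh tooth geometry, m = 4.214, N1 = 43, N2 = 70
base radii: r_b1 = 85.729077, r_b2 = 139.558962
tip radii: r_a1 = 94.815000, r_a2 = 151.704000
no profile shift: α' = α, a' = a
action lengths: √(r_a1²−r_b1²) = 40.501971, √(r_a2²−r_b2²) = 59.476044
base pitch p_b = π·m·cos α = 12.526783
CR = (40.501971 + 59.476044 − 238.091000·sin 18.87500°)/12.526783 = 1.832433
contact ratio ≈ 1.8324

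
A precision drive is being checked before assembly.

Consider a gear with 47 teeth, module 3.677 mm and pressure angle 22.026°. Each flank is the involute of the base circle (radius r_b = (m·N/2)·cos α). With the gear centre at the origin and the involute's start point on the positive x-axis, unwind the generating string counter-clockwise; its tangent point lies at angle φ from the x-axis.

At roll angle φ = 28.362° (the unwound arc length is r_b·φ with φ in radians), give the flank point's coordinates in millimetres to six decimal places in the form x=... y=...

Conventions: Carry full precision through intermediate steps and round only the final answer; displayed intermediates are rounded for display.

topology: single-mesh involute geometry — m = 3.677, N = 47
pitch radius r_p = m·N/2 = 3.677·47/2 = 86.409500
base radius r_b = r_p·cos α = 86.409500·cos 22.026° = 80.102796
roll angle φ = 28.362° = 0.49501028 rad
x = r_b·(cos φ + φ·sin φ) = 89.323738
y = r_b·(sin φ − φ·cos φ) = 3.160020

x=89.323738 y=3.160020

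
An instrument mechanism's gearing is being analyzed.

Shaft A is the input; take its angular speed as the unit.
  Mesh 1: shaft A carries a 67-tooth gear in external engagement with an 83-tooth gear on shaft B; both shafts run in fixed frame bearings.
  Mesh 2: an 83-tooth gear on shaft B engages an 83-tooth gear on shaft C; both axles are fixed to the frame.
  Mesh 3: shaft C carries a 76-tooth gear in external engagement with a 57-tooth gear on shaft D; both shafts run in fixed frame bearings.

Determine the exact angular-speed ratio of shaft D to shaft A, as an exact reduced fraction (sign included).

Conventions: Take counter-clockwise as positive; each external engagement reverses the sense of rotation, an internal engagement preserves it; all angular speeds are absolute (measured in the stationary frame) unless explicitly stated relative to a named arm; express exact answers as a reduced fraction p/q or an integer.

class = fixed-axis compound train [3 meshes; 3 ratios multiply, 3 sense flips]
mesh 1 [67T→83T]: running ratio 67/83, sense −
mesh 2 [83T→83T]: running ratio 67/83, sense +
mesh 3 [76T→57T]: running ratio 268/249, sense −
ω_out/ω_in = -268/249

-268/249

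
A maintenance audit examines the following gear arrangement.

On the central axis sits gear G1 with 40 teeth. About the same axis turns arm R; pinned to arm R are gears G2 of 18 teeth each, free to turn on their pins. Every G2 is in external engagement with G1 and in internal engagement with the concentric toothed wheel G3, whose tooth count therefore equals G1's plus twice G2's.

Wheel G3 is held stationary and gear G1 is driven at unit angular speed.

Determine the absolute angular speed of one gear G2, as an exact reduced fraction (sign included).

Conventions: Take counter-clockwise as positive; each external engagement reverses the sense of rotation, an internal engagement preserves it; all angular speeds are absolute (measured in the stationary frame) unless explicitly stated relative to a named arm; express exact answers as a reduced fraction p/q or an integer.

topology: planetary set — G1 40T / G2 18T / G3 76T, arm = carrier (Willis)
ring teeth: 40 + 2·18 = 76
40(ω_sun−ω_arm) = −76(ω_ring−ω_arm),  ω_ring = 0, ω_sun = 1
40(1−ω_arm) = −76(0−ω_arm)  ⇒  116·ω_arm = 40  ⇒  ω_arm = 10/29
sun–planet mesh: 40·(1−10/29) = −18·(ω_p−ω_arm)  ⇒  ω_p−ω_arm = -380/261
ω_p = 10/29 − 380/261 = -10/9
exact speed ratio = -10/9

-10/9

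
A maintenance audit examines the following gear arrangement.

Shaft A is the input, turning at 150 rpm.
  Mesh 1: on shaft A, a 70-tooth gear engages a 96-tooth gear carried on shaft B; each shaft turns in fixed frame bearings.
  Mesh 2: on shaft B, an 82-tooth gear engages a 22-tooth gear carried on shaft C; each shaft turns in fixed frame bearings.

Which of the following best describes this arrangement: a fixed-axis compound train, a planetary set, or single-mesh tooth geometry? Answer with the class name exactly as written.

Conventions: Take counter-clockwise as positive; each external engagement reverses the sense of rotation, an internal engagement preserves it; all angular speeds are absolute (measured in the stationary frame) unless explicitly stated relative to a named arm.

fixed-axis compound train

topology: fixed-axis compound train — 2 meshes, A→C
classification: fixed-axis compound train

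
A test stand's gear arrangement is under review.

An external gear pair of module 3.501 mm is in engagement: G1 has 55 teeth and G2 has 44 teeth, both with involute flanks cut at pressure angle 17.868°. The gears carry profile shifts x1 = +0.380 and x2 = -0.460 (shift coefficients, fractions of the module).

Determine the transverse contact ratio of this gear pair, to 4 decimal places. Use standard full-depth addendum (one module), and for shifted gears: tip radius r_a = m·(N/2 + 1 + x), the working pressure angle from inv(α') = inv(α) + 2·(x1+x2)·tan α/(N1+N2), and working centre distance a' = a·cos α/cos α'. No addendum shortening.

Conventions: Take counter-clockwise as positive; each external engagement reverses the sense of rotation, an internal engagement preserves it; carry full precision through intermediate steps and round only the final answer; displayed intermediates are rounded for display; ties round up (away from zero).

1.8820

recognized (one external pair, fixed centres): single-mesh tooth geometry, m = 3.501, N1 = 55, N2 = 44
base radii: r_b1 = 91.633643, r_b2 = 73.306914
tip radii: r_a1 = 101.108880, r_a2 = 78.912540
inv(α') = inv(17.868°) + 2·(+0.380-0.460)·tan α/(55+44) = 0.00999810  ⇒  α' = 17.57569°
a' = a·cos α / cos α' = 173.2995·cos 17.868°/cos 17.57569° = 173.017192
action lengths: √(r_a1²−r_b1²) = 42.735010, √(r_a2²−r_b2²) = 29.211047
base pitch p_b = π·m·cos α = 10.468203
CR = (42.735010 + 29.211047 − 173.017192·sin 17.57569°)/10.468203 = 1.881971
contact ratio ≈ 1.8820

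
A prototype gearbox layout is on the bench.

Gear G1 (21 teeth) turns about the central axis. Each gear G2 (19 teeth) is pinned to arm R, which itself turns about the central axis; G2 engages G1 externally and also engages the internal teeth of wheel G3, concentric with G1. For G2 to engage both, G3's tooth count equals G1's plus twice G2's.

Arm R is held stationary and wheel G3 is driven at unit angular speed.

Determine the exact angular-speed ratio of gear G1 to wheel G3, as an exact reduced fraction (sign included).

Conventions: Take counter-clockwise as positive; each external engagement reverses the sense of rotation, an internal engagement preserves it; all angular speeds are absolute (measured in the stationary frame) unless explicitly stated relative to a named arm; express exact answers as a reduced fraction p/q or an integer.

-59/21

class = planetary set [G3 = 21+2·19 = 59; Willis about the carrier]
ring teeth: 21 + 2·19 = 59
21(ω_sun−ω_arm) = −59(ω_ring−ω_arm),  ω_arm = 0, ω_ring = 1
ω_sun = 0 − (59/21)(1−0) = -59/21
ω_out/ω_in = -59/21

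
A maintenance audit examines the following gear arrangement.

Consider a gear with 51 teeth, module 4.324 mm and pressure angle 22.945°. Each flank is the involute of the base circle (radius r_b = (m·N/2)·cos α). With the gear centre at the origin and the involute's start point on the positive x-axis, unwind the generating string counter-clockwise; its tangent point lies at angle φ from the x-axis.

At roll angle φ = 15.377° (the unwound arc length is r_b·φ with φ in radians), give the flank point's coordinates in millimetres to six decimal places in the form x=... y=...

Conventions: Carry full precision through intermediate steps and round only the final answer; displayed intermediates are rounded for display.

recognized (one wheel, involute flank): single-mesh tooth geometry, m = 4.324, N = 51
pitch radius r_p = m·N/2 = 4.324·51/2 = 110.262000
base radius r_b = r_p·cos α = 110.262000·cos 22.945° = 101.538016
roll angle φ = 15.377° = 0.26837928 rad
x = r_b·(cos φ + φ·sin φ) = 105.129194
y = r_b·(sin φ − φ·cos φ) = 0.649566

x=105.129194 y=0.649566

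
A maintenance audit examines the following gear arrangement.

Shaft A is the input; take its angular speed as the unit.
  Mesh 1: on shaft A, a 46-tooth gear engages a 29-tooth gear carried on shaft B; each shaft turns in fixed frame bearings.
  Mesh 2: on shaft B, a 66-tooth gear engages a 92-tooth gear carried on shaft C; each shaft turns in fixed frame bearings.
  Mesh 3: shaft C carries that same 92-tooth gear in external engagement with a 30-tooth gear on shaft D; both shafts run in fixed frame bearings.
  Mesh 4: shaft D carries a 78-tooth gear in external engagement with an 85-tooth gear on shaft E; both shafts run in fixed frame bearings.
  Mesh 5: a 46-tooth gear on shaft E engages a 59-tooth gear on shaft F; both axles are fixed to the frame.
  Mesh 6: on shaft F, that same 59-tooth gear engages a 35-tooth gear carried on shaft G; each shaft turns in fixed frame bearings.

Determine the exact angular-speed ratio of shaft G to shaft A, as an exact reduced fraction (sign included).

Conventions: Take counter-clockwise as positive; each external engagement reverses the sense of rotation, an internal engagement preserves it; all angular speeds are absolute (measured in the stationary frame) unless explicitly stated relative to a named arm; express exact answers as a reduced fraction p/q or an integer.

1815528/431375

class = fixed-axis compound train [6 meshes; 6 ratios multiply, 6 sense flips]
mesh 1 [46T→29T]: running ratio 46/29, sense −
mesh 2 [66T→92T]: running ratio 33/29, sense +
mesh 3 [92T→30T]: running ratio 506/145, sense −
mesh 4 [78T→85T]: running ratio 39468/12325, sense +
mesh 5 [46T→59T]: running ratio 1815528/727175, sense −
mesh 6 [59T→35T]: running ratio 1815528/431375, sense +
ω_out/ω_in = 1815528/431375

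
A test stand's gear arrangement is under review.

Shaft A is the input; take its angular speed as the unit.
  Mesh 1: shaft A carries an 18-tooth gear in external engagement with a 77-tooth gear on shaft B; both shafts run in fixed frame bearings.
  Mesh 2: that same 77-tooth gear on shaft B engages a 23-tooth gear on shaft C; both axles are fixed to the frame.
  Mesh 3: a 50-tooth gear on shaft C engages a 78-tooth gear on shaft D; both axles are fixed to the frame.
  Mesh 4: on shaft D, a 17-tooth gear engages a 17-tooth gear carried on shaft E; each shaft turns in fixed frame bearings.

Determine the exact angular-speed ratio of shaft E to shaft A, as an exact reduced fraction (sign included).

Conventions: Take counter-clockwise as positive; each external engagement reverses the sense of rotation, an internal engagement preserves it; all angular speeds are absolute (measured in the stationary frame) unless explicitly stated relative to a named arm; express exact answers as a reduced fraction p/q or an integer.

class = fixed-axis compound train [4 meshes; 4 ratios multiply, 4 sense flips]
mesh 1 [18T→77T]: running ratio 18/77, sense −
mesh 2 [77T→23T]: running ratio 18/23, sense +
mesh 3 [50T→78T]: running ratio 150/299, sense −
mesh 4 [17T→17T]: running ratio 150/299, sense +
ω_out/ω_in = 150/299

150/299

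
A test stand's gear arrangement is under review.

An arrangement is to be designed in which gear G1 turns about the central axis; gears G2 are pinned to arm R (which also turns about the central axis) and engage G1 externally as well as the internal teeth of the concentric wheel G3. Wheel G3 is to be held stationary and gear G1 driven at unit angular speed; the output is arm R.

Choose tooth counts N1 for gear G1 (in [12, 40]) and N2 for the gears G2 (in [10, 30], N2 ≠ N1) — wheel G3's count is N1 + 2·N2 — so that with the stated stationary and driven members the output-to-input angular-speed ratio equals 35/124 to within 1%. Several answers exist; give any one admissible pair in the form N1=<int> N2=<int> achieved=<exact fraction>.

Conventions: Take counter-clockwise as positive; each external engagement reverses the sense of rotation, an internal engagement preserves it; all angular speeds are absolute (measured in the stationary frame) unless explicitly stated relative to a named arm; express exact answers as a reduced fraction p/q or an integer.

class = planetary set [ratio 35/124 wanted; Willis about the carrier]
Willis with ω_ring = 0: ω_arm/ω_sun = N1/(N1+N3); set equal to 35/124  ⇒  N3/N1 = 1/(35/124) − 1 = 89/35
N3 = N1 + 2·N2  ⇒  N2/N1 = (N3/N1 − 1)/2 = (89/35 − 1)/2 = 27/35
smallest multiple with N1 ≥ 12 and N2 ≥ 10: k = 1  ⇒  N1 = 1·35 = 35, N2 = 1·27 = 27 (N1 ≤ 40, N2 ≤ 30, N2 ≠ N1 ✓), N3 = 35 + 2·27 = 89
check: N1/(N1+N3) with N1 = 35, N3 = 89 gives 35/124; |achieved − target| = 0 ≤ 7/2480 ✓

N1=35 N2=27 achieved=35/124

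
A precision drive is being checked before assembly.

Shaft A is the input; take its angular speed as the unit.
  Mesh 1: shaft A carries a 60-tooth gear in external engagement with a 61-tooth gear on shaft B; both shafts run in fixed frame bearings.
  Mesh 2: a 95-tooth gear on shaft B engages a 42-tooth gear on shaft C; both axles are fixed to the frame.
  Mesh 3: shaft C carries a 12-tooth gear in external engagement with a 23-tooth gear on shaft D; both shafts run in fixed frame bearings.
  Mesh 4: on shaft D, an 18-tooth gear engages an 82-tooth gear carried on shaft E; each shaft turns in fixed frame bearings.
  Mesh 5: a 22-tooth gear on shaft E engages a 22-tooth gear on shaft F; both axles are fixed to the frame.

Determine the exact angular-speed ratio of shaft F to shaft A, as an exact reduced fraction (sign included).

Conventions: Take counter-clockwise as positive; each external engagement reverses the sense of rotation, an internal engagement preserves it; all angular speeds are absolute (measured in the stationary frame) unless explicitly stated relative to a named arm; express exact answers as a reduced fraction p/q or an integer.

-102600/402661

class = fixed-axis compound train [5 meshes; 5 ratios multiply, 5 sense flips]
mesh 1 [60T→61T]: running ratio 60/61, sense −
mesh 2 [95T→42T]: running ratio 950/427, sense +
mesh 3 [12T→23T]: running ratio 11400/9821, sense −
mesh 4 [18T→82T]: running ratio 102600/402661, sense +
mesh 5 [22T→22T]: running ratio 102600/402661, sense −
ω_out/ω_in = -102600/402661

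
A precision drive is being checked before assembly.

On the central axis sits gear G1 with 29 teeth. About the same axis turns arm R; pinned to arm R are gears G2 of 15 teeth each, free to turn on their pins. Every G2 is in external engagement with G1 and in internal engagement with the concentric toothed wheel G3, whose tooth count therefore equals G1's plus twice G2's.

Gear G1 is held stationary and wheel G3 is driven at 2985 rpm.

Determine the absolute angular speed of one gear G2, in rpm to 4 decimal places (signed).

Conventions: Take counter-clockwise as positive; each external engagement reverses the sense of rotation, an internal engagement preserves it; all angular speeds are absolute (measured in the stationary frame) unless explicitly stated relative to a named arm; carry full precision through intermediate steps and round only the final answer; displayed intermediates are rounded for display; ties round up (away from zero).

planetary set (29T centre, 15T on arm, 59T internal) — Willis relation
normalise by the input: solve with ω_ring = 1, then scale by 2985 rpm
ring teeth: 29 + 2·15 = 59
29(ω_sun−ω_arm) = −59(ω_ring−ω_arm),  ω_sun = 0, ω_ring = 1
29(0−ω_arm) = −59(1−ω_arm)  ⇒  88·ω_arm = 59  ⇒  ω_arm = 59/88
sun–planet mesh: 29·(0−59/88) = −15·(ω_p−ω_arm)  ⇒  ω_p−ω_arm = 1711/1320
ω_p = 59/88 + 1711/1320 = 59/30
scale: ω_p = 59/30 × 2985 rpm = +5870.5000 rpm

+5870.5000 rpm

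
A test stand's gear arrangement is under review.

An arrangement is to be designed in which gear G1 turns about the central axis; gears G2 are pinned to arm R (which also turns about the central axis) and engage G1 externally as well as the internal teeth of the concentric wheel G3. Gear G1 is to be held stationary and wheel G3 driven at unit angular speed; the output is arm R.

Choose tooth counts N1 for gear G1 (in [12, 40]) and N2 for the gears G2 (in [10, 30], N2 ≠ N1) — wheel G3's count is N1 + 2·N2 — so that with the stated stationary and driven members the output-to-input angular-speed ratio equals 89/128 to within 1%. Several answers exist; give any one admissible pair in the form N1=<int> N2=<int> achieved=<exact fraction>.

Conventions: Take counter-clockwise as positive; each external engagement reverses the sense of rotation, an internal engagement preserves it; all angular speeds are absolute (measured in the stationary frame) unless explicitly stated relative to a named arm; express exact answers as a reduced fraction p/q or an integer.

class = planetary set [ratio 89/128 wanted; Willis about the carrier]
Willis with ω_sun = 0: ω_arm/ω_ring = N3/(N1+N3); set equal to 89/128  ⇒  N3/N1 = (89/128)/(1 − 89/128) = 89/39
N3 = N1 + 2·N2  ⇒  N2/N1 = (N3/N1 − 1)/2 = (89/39 − 1)/2 = 25/39
smallest multiple with N1 ≥ 12 and N2 ≥ 10: k = 1  ⇒  N1 = 1·39 = 39, N2 = 1·25 = 25 (N1 ≤ 40, N2 ≤ 30, N2 ≠ N1 ✓), N3 = 39 + 2·25 = 89
check: N3/(N1+N3) with N1 = 39, N3 = 89 gives 89/128; |achieved − target| = 0 ≤ 89/12800 ✓

N1=39 N2=25 achieved=89/128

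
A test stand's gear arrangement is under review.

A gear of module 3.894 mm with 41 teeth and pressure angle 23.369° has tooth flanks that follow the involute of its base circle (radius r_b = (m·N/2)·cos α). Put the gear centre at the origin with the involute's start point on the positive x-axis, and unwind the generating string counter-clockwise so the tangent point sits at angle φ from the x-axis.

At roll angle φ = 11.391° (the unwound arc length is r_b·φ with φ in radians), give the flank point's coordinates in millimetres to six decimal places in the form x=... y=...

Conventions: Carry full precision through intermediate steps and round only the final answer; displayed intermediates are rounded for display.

class = single-mesh tooth geometry [base-circle involute, m = 3.894, 41T]
pitch radius r_p = m·N/2 = 3.894·41/2 = 79.827000
base radius r_b = r_p·cos α = 79.827000·cos 23.369° = 73.278741
roll angle φ = 11.391° = 0.19881046 rad
x = r_b·(cos φ + φ·sin φ) = 74.712655
y = r_b·(sin φ − φ·cos φ) = 0.191186

x=74.712655 y=0.191186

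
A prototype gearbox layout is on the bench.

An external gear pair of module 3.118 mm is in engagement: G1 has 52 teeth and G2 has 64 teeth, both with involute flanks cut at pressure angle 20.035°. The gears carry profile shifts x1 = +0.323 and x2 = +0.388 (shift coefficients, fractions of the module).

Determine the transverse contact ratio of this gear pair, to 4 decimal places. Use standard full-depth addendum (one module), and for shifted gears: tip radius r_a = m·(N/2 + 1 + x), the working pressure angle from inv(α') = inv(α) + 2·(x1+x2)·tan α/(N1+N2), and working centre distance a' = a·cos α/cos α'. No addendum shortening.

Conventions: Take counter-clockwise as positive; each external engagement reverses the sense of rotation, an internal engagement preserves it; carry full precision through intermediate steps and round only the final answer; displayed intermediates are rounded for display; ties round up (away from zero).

single-mesh involute tooth geometry (52T engaging 64T at module 3.118)
base radii: r_b1 = 76.162050, r_b2 = 93.737907
tip radii: r_a1 = 85.193114, r_a2 = 104.103784
inv(α') = inv(20.035°) + 2·(+0.323+0.388)·tan α/(52+64) = 0.01945572  ⇒  α' = 21.78783°
a' = a·cos α / cos α' = 180.8440·cos 20.035°/cos 21.78783° = 182.970508
action lengths: √(r_a1²−r_b1²) = 38.173405, √(r_a2²−r_b2²) = 45.285788
base pitch p_b = π·m·cos α = 9.202698
CR = (38.173405 + 45.285788 − 182.970508·sin 21.78783°)/9.202698 = 1.689280
contact ratio ≈ 1.6893

1.6893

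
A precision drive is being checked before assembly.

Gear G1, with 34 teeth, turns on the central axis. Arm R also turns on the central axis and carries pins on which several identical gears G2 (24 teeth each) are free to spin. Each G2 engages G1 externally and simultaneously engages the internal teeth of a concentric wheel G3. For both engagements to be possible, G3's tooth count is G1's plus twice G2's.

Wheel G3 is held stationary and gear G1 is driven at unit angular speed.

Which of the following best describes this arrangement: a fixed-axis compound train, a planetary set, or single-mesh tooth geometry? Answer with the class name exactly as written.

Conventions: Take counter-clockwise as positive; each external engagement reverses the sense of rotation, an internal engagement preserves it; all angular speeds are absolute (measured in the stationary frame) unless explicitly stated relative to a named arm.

class = planetary set [G3 = 34+2·24 = 82; Willis about the carrier]
classification: planetary set

planetary set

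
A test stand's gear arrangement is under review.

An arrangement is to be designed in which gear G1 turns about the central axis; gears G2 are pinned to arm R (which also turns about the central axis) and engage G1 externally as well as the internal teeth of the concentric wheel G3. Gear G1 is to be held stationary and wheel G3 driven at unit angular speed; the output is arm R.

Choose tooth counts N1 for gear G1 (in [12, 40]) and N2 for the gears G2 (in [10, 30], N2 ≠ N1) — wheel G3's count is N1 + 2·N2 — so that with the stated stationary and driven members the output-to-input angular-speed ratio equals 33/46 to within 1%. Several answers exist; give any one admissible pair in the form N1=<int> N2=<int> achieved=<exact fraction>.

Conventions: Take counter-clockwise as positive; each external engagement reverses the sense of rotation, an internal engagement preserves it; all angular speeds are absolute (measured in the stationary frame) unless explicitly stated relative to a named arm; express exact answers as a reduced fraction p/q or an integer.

topology: planetary set — design target 33/46, arm = carrier (Willis)
Willis with ω_sun = 0: ω_arm/ω_ring = N3/(N1+N3); set equal to 33/46  ⇒  N3/N1 = (33/46)/(1 − 33/46) = 33/13
N3 = N1 + 2·N2  ⇒  N2/N1 = (N3/N1 − 1)/2 = (33/13 − 1)/2 = 10/13
smallest multiple with N1 ≥ 12 and N2 ≥ 10: k = 1  ⇒  N1 = 1·13 = 13, N2 = 1·10 = 10 (N1 ≤ 40, N2 ≤ 30, N2 ≠ N1 ✓), N3 = 13 + 2·10 = 33
check: N3/(N1+N3) with N1 = 13, N3 = 33 gives 33/46; |achieved − target| = 0 ≤ 33/4600 ✓

N1=13 N2=10 achieved=33/46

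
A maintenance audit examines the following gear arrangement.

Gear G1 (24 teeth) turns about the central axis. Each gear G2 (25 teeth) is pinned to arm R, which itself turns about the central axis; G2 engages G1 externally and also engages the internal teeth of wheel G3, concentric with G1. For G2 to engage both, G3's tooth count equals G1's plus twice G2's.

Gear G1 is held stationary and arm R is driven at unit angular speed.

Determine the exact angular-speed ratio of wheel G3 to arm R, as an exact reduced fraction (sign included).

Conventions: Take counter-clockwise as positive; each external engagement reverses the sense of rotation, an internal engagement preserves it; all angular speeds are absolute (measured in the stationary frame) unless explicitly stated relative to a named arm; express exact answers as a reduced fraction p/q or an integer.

recognized (axles ride arm R): planetary set, 24/25/74 teeth
ring teeth: 24 + 2·25 = 74
24(ω_sun−ω_arm) = −74(ω_ring−ω_arm),  ω_sun = 0, ω_arm = 1
ω_ring = 1 − (24/74)(0−1) = 49/37
ω_out/ω_in = 49/37

49/37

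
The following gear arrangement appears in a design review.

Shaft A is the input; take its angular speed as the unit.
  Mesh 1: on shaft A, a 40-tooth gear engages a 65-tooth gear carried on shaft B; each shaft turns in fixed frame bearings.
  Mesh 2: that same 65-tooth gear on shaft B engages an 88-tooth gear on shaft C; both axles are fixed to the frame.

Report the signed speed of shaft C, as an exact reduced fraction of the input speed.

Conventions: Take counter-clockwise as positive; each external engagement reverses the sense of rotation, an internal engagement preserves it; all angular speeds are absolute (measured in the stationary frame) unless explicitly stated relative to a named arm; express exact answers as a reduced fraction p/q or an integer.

2-mesh fixed-axis compound train (all bearings frame-fixed)
mesh 1 [40T→65T]: |ω|/ω_in = 1×40/65 = 8/13, sense flips to −
mesh 2 [65T→88T]: |ω|/ω_in = (8/13)×65/88 = 5/11, sense flips to +
signed output speed (× input speed) = 5/11

5/11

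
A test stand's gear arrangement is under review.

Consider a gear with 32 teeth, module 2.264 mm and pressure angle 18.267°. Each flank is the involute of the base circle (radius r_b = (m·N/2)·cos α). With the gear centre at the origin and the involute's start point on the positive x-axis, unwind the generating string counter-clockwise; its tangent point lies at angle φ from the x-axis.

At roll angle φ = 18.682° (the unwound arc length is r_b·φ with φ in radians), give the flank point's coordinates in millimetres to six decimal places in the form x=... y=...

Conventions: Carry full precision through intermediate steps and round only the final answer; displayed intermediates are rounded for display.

x=36.178787 y=0.393275

single-mesh involute tooth geometry (32T wheel at module 2.264)
pitch radius r_p = m·N/2 = 2.264·32/2 = 36.224000
base radius r_b = r_p·cos α = 36.224000·cos 18.267° = 34.398534
roll angle φ = 18.682° = 0.32606241 rad
x = r_b·(cos φ + φ·sin φ) = 36.178787
y = r_b·(sin φ − φ·cos φ) = 0.393275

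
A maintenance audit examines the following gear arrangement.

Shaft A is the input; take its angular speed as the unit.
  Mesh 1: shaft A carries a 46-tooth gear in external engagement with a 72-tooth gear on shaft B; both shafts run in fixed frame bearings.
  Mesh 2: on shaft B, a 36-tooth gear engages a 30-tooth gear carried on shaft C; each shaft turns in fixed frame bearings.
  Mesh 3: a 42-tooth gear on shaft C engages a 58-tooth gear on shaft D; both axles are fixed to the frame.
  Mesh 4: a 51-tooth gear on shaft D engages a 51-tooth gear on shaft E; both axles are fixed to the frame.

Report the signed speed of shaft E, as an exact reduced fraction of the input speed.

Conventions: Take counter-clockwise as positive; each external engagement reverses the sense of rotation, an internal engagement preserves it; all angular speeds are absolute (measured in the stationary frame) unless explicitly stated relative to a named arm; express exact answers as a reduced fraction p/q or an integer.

4-mesh fixed-axis compound train (all bearings frame-fixed)
mesh 1 [46T→72T]: |ω|/ω_in = 1×46/72 = 23/36, sense flips to −
mesh 2 [36T→30T]: |ω|/ω_in = (23/36)×36/30 = 23/30, sense flips to +
mesh 3 [42T→58T]: |ω|/ω_in = (23/30)×42/58 = 161/290, sense flips to −
mesh 4 [51T→51T]: |ω|/ω_in = (161/290)×51/51 = 161/290, sense flips to +
signed output speed (× input speed) = 161/290

161/290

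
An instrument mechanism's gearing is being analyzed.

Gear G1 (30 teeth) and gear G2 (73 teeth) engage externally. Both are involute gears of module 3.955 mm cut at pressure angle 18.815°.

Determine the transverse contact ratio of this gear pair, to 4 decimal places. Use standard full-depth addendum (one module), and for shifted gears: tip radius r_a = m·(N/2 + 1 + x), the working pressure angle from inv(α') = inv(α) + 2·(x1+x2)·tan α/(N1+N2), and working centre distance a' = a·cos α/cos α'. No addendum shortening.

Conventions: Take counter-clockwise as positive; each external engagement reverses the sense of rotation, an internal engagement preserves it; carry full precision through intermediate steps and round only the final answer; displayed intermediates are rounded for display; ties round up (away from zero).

single-mesh involute tooth geometry (30T engaging 73T at module 3.955)
base radii: r_b1 = 56.154960, r_b2 = 136.643737
tip radii: r_a1 = 63.280000, r_a2 = 148.312500
no profile shift: α' = α, a' = a
action lengths: √(r_a1²−r_b1²) = 29.171542, √(r_a2²−r_b2²) = 57.663567
base pitch p_b = π·m·cos α = 11.761067
CR = (29.171542 + 57.663567 − 203.682500·sin 18.81500°)/11.761067 = 1.797860
contact ratio ≈ 1.7979

1.7979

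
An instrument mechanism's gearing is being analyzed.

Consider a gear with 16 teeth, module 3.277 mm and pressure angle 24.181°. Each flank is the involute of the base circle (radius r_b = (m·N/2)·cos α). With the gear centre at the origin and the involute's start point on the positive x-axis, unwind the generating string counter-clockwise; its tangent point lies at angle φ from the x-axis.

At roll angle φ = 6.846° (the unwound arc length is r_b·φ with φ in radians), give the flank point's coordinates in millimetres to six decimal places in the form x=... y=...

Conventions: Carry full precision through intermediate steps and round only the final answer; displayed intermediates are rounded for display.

recognized (one wheel, involute flank): single-mesh tooth geometry, m = 3.277, N = 16
pitch radius r_p = m·N/2 = 3.277·16/2 = 26.216000
base radius r_b = r_p·cos α = 26.216000·cos 24.181° = 23.915703
roll angle φ = 6.846° = 0.11948524 rad
x = r_b·(cos φ + φ·sin φ) = 24.085813
y = r_b·(sin φ − φ·cos φ) = 0.013580

x=24.085813 y=0.013580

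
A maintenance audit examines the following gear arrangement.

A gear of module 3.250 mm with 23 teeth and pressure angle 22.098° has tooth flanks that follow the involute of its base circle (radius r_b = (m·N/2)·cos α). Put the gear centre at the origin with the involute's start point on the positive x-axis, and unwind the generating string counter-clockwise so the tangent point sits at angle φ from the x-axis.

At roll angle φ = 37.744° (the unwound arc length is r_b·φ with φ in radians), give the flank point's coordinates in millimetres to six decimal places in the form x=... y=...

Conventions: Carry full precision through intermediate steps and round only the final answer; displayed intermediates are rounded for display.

x=41.347676 y=3.158899

class = single-mesh tooth geometry [base-circle involute, m = 3.250, 23T]
pitch radius r_p = m·N/2 = 3.250·23/2 = 37.375000
base radius r_b = r_p·cos α = 37.375000·cos 22.098° = 34.629498
roll angle φ = 37.744° = 0.65875707 rad
x = r_b·(cos φ + φ·sin φ) = 41.347676
y = r_b·(sin φ − φ·cos φ) = 3.158899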